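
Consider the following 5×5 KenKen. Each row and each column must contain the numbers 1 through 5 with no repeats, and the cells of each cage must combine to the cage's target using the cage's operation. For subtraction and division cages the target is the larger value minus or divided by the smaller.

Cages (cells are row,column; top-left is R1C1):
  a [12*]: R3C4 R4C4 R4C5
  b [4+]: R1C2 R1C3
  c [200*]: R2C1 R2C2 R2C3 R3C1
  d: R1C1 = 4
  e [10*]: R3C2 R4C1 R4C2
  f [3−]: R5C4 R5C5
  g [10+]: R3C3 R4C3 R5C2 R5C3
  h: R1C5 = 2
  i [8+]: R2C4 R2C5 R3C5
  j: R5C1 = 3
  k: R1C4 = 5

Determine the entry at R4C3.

2

Cage d is given; hence R1C1 = 4.
Cage k is given; hence R1C4 = 5.
Cage h is given; hence R1C5 = 2.
Column 1 now contains 4, so R2C1 = 2.
The 4 cells of cage c must have product 200; hence R3C1 = 5.
5 is placed in column 1; hence R4C1 = 1.
Cage j is a single given cell, leaving R5C1 = 3.
Cage e has product 10, so R3C2 = 2.
Cage a has product 12, which forces R3C4 = 1.
The 3 cells of cage e must have product 10, which forces R4C2 = 5.
Column 2 already has 5, leaving R2C2 = 4.
Cage c has product 200, leaving R2C3 = 5.
Row 2 now contains 4, which forces R2C4 = 3.
Cage i needs sum 8, which forces R2C5 = 1.
3 is placed in column 4, leaving R4C4 = 4.
Row 4 now contains 4; hence R4C5 = 3.
Column 2 already has 4, which forces R5C2 = 1.
Column 4 already has 4, which forces R5C4 = 2.
Column 5 already has 1, so R5C5 = 5.
Column 2 now contains 1, leaving R1C2 = 3.
Cage b needs two cells with sum 4, which forces R1C3 = 1.
The 4 cells of cage g must have sum 10, leaving R3C3 = 3.
Column 5 already has 3, so R3C5 = 4.
Row 4 now contains 3; hence R4C3 = 2.
Row 5 already has 2; hence R5C3 = 4.
Completed grid: 4 3 1 5 2 / 2 4 5 3 1 / 5 2 3 1 4 / 1 5 2 4 3 / 3 1 4 2 5.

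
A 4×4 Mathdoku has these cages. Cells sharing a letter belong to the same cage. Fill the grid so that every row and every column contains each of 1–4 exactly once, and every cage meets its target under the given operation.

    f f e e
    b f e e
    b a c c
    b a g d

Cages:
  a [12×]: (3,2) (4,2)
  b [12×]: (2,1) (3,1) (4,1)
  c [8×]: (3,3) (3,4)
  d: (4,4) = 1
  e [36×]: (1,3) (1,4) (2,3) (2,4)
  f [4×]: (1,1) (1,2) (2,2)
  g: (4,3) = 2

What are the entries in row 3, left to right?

G is a freebie, which forces (4,3) = 2.
D is a freebie; hence (4,4) = 1.
Column 3 already has 2; hence (3,3) = 4.
The two cells of cage c must have product 8, so (3,4) = 2.
4 is placed in row 3, so (3,2) = 3.
The two cells of cage a must have product 12, leaving (4,2) = 4.
The 3 cells of cage f must have product 4, so (1,1) = 2.
4 is placed in column 2; hence (1,2) = 1.
Row 1 already has 1, which forces (1,3) = 3.
Row 1 now contains 3, leaving (1,4) = 4.
Cage b has product 12, so (2,1) = 4.
Cage f needs product 4, leaving (2,2) = 2.
Column 3 now contains 3, which forces (2,3) = 1.
Column 4 already has 4, which forces (2,4) = 3.
Row 3 now contains 3, leaving (3,1) = 1.
Row 4 now contains 4, so (4,1) = 3.
Filled in: 2 1 3 4 / 4 2 1 3 / 1 3 4 2 / 3 4 2 1.

1 3 4 2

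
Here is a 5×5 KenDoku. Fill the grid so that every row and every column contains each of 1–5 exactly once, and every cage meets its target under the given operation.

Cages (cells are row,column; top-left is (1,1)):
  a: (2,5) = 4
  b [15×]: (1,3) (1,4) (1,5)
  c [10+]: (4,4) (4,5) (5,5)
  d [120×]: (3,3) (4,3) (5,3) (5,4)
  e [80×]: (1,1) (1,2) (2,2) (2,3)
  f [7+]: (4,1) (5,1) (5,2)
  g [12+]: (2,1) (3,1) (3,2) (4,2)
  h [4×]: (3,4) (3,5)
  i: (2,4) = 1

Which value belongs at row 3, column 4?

Cage i is a single given cell, which forces (2,4) = 1.
Cage a is a single given cell, so (2,5) = 4.
Column 4 now contains 1, which forces (3,4) = 4.
Column 5 now contains 4, so (3,5) = 1.
Cage b needs product 15, leaving (1,3) = 1.
Row 2 needs a 3, and only (2,1) is open for it.
The only place for 3 in column 2 is (3,2).
Column 2 needs a 5, and only (2,2) is open for it.
Row 2 already has 5, so (2,3) = 2.
Column 3 now contains 2, leaving (3,3) = 5.
Row 3 now contains 5, leaving (3,1) = 2.
Cage g needs sum 12, which forces (4,2) = 4.
Row 4 now contains 4, which forces (4,3) = 3.
3 is placed in column 3; hence (5,3) = 4.
Cage d needs product 120, which forces (5,4) = 2.
Column 1 already has 2, so (1,1) = 4.
Column 2 now contains 4, so (1,2) = 2.
Row 4 now contains 4, so (4,1) = 1.
2 is placed in column 4, which forces (4,4) = 5.
The 3 cells of cage c must have sum 10; hence (4,5) = 2.
The 3 cells of cage f must have sum 7, so (5,1) = 5.
Row 5 already has 2; hence (5,2) = 1.
Cage c needs sum 10, which forces (5,5) = 3.
5 is placed in column 4, which forces (1,4) = 3.
3 is placed in column 5, so (1,5) = 5.
The full grid is 4 2 1 3 5 / 3 5 2 1 4 / 2 3 5 4 1 / 1 4 3 5 2 / 5 1 4 2 3.

4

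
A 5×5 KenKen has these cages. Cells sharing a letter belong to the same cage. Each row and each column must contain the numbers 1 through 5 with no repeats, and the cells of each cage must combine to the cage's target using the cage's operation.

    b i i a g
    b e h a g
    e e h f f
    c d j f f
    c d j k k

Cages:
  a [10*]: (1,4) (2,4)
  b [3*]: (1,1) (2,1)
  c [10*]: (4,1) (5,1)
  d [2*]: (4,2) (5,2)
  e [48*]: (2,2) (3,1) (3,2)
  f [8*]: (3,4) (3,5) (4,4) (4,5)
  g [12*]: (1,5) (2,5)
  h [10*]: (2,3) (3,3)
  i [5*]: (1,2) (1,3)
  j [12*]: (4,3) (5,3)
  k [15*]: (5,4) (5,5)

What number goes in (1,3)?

The 3 cells of cage e must have product 48, leaving (2,2) = 4.
4 is placed in row 2; hence (2,5) = 3.
Cage e needs product 48, which forces (3,1) = 4.
The 3 cells of cage e must have product 48, so (3,2) = 3.
Column 5 already has 3, which forces (5,5) = 5.
The two cells of cage b must have product 3, which forces (1,1) = 3.
Column 5 already has 3, so (1,5) = 4.
3 is placed in row 2; hence (2,1) = 1.
The two cells of cage c must have product 10; hence (4,1) = 5.
4 is placed in column 5, so (4,5) = 1.
5 is placed in row 5, so (5,1) = 2.
2 is placed in row 5, so (5,2) = 1.
5 is placed in row 5, leaving (5,4) = 3.
Column 2 now contains 1; hence (1,2) = 5.
The two cells of cage i must have product 5, which forces (1,3) = 1.
5 is placed in row 1, which forces (1,4) = 2.
Column 4 now contains 2, which forces (2,4) = 5.
Cage f has product 8, which forces (3,4) = 1.
Column 5 now contains 1, which forces (3,5) = 2.
Row 4 now contains 1, which forces (4,2) = 2.
Cage j needs two cells with product 12, leaving (4,3) = 3.
Row 4 now contains 1, which forces (4,4) = 4.
Row 5 already has 3, which forces (5,3) = 4.
Row 2 now contains 5, so (2,3) = 2.
Row 3 already has 2, so (3,3) = 5.
Filled in: 3 5 1 2 4 / 1 4 2 5 3 / 4 3 5 1 2 / 5 2 3 4 1 / 2 1 4 3 5.

1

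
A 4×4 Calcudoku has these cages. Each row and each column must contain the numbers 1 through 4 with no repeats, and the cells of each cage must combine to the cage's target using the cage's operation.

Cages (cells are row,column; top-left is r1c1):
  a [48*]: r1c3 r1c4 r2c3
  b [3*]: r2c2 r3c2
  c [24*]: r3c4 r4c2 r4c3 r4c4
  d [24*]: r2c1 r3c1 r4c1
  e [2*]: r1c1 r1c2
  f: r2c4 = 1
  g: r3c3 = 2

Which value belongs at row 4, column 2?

4

Cage a has product 48, so r1c3 = 3.
Cage a needs product 48, which forces r1c4 = 4.
Cage a needs product 48, leaving r2c3 = 4.
F is a freebie; hence r2c4 = 1.
G is a freebie; hence r3c3 = 2.
Row 3 already has 2, so r3c4 = 3.
Column 3 already has 2, leaving r4c3 = 1.
3 is placed in column 4, leaving r4c4 = 2.
Cage d needs product 24, which forces r2c1 = 2.
1 is placed in row 2, which forces r2c2 = 3.
Row 3 now contains 3, which forces r3c1 = 4.
Row 3 now contains 3, so r3c2 = 1.
Cage d needs product 24, so r4c1 = 3.
Cage c needs product 24, leaving r4c2 = 4.
2 is placed in column 1, leaving r1c1 = 1.
1 is placed in column 2, which forces r1c2 = 2.
Filled in: 1 2 3 4 / 2 3 4 1 / 4 1 2 3 / 3 4 1 2.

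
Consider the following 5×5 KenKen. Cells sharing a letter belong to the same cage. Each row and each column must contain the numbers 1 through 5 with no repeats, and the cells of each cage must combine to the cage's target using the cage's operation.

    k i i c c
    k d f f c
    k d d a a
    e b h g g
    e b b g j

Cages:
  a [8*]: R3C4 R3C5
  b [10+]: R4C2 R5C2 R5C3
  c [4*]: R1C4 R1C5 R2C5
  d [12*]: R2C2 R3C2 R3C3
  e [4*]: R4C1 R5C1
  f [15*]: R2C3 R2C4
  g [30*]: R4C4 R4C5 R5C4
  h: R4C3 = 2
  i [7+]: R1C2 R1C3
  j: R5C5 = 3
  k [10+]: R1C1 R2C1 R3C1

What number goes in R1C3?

5

Cage h is given, so R4C3 = 2.
J is a freebie, so R5C5 = 3.
Cage g has product 30, leaving R4C4 = 3.
Column 5 now contains 3, which forces R4C5 = 5.
Cage g needs product 30, leaving R5C4 = 2.
2 is placed in column 4, so R1C4 = 1.
The 3 cells of cage c must have product 4, which forces R1C5 = 4.
The two cells of cage f must have product 15, which forces R2C3 = 3.
Column 4 now contains 3, so R2C4 = 5.
Cage c has product 4, which forces R2C5 = 1.
2 is placed in column 4, which forces R3C4 = 4.
Cage a's pair has product 8, which forces R3C5 = 2.
The two cells of cage i must have sum 7, which forces R1C2 = 2.
3 is placed in column 3; hence R1C3 = 5.
1 is placed in row 2, which forces R2C2 = 4.
Cage d needs product 12, leaving R3C2 = 3.
4 is placed in row 3; hence R3C3 = 1.
4 is placed in column 2, so R4C2 = 1.
Column 2 now contains 1, so R5C2 = 5.
Column 3 already has 1, which forces R5C3 = 4.
Row 1 now contains 5, so R1C1 = 3.
Row 2 already has 4, leaving R2C1 = 2.
Row 3 now contains 1, so R3C1 = 5.
Row 4 already has 1, so R4C1 = 4.
4 is placed in row 5, which forces R5C1 = 1.
Filled in: 3 2 5 1 4 / 2 4 3 5 1 / 5 3 1 4 2 / 4 1 2 3 5 / 1 5 4 2 3.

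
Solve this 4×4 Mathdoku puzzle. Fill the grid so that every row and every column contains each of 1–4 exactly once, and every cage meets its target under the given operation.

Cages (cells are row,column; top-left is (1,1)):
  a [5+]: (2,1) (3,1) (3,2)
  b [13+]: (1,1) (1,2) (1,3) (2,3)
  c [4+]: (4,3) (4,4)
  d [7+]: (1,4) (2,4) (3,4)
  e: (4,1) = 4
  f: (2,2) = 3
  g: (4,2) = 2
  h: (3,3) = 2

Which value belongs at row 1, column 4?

F is a freebie, leaving (2,2) = 3.
Cage b has sum 13, which forces (2,3) = 4.
Cage h is given, which forces (3,3) = 2.
Cage e is given, leaving (4,1) = 4.
Cage g is given; hence (4,2) = 2.
Cage b has sum 13, which forces (1,1) = 2.
2 is placed in column 2, leaving (1,2) = 4.
2 is placed in column 3; hence (1,3) = 3.
4 is placed in row 1, which forces (1,4) = 1.
The 3 cells of cage a must have sum 5, so (2,1) = 1.
Column 4 already has 1, so (2,4) = 2.
The 3 cells of cage a must have sum 5; hence (3,1) = 3.
Row 3 now contains 2; hence (3,2) = 1.
Column 4 already has 1, so (3,4) = 4.
Column 3 already has 3; hence (4,3) = 1.
Column 4 already has 1; hence (4,4) = 3.
Filled in: 2 4 3 1 / 1 3 4 2 / 3 1 2 4 / 4 2 1 3.

1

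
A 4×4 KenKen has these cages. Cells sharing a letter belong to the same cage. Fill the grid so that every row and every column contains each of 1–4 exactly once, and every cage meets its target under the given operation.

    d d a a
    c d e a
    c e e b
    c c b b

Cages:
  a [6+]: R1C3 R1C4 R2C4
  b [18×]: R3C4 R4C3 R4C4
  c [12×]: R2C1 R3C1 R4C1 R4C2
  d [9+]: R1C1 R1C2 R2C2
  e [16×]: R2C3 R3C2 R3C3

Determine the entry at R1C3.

Cage b has product 18, which forces R3C4 = 3.
Cage b has product 18; hence R4C3 = 3.
Cage b has product 18, so R4C4 = 2.
Cage a has sum 6, so R1C3 = 1.
Cage a has sum 6, leaving R1C4 = 4.
Cage c has product 12; hence R2C1 = 3.
2 is placed in column 4, leaving R2C4 = 1.
The 4 cells of cage c must have product 12, leaving R3C1 = 1.
Column 3 now contains 1, leaving R3C3 = 4.
Cage c has product 12, which forces R4C1 = 4.
2 is placed in row 4, so R4C2 = 1.
Column 1 already has 3, so R1C1 = 2.
Cage d needs sum 9, which forces R1C2 = 3.
Cage d has sum 9; hence R2C2 = 4.
Column 3 already has 4, leaving R2C3 = 2.
Row 3 already has 4, which forces R3C2 = 2.
Completed grid: 2 3 1 4 / 3 4 2 1 / 1 2 4 3 / 4 1 3 2.

1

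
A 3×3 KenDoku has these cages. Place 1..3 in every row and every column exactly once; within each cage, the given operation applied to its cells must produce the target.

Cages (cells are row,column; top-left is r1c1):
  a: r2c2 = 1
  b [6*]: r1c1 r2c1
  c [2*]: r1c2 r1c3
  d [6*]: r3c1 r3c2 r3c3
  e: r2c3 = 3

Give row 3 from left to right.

Cage a is given, so r2c2 = 1.
Cage e is given, so r2c3 = 3.
The two cells of cage b must have product 6; hence r1c1 = 3.
Column 2 now contains 1, so r1c2 = 2.
The two cells of cage c must have product 2, so r1c3 = 1.
3 is placed in row 2, so r2c1 = 2.
2 is placed in column 1, leaving r3c1 = 1.
Column 2 already has 2, leaving r3c2 = 3.
Column 3 now contains 1, so r3c3 = 2.
Completed grid: 3 2 1 / 2 1 3 / 1 3 2.

1 3 2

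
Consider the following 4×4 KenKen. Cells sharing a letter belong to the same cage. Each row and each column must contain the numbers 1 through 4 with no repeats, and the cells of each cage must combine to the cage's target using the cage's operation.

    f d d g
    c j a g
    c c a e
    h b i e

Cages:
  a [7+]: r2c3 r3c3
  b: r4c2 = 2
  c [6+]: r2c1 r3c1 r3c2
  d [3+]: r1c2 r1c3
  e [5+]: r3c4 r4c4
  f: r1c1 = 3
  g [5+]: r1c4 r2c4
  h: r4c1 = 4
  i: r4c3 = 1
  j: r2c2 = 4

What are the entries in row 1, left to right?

3 1 2 4

Cage f is given; hence r1c1 = 3.
Cage j is given, so r2c2 = 4.
4 is placed in row 2, which forces r2c3 = 3.
Column 3 already has 3, leaving r3c3 = 4.
Cage h is given; hence r4c1 = 4.
B is a freebie, so r4c2 = 2.
Cage i is given, so r4c3 = 1.
1 is placed in row 4, leaving r4c4 = 3.
2 is placed in column 2, leaving r1c2 = 1.
Column 3 already has 1, so r1c3 = 2.
The two cells of cage g must have sum 5, so r1c4 = 4.
Cage g's pair has sum 5, so r2c4 = 1.
Cage c has sum 6, so r3c2 = 3.
Cage e needs two cells with sum 5, so r3c4 = 2.
Row 2 now contains 1; hence r2c1 = 2.
Row 3 now contains 2, which forces r3c1 = 1.
Completed grid: 3 1 2 4 / 2 4 3 1 / 1 3 4 2 / 4 2 1 3.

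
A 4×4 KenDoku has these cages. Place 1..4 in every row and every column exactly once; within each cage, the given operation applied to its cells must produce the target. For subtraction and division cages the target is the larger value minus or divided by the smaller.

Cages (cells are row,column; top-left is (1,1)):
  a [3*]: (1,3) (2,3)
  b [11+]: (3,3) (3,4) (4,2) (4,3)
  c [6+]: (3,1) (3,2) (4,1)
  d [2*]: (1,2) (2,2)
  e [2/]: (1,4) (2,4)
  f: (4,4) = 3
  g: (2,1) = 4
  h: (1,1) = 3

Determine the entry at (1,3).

1

H is a freebie, which forces (1,1) = 3.
Row 1 now contains 3; hence (1,3) = 1.
Cage g is given; hence (2,1) = 4.
Column 3 now contains 1; hence (2,3) = 3.
Cage f is a single given cell, which forces (4,4) = 3.
Row 1 already has 1; hence (1,2) = 2.
2 is placed in row 1, leaving (1,4) = 4.
Cage d's pair has product 2; hence (2,2) = 1.
1 is placed in row 2, so (2,4) = 2.
Cage c needs sum 6, so (3,2) = 3.
Column 4 already has 4, which forces (3,4) = 1.
Column 2 already has 1, leaving (4,2) = 4.
4 is placed in row 4; hence (4,3) = 2.
Row 3 now contains 1; hence (3,1) = 2.
Column 3 already has 2, so (3,3) = 4.
Row 4 already has 2; hence (4,1) = 1.
Filled in: 3 2 1 4 / 4 1 3 2 / 2 3 4 1 / 1 4 2 3.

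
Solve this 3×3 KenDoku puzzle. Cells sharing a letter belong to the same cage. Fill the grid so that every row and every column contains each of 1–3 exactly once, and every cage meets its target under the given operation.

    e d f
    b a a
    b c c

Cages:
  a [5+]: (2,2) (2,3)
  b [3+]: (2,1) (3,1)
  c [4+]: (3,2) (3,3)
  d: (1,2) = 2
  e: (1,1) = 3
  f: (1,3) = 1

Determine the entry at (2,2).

3

E is a freebie, which forces (1,1) = 3.
Cage d is given, so (1,2) = 2.
Cage f is given, which forces (1,3) = 1.
Column 2 already has 2, so (2,2) = 3.
Row 2 now contains 3, so (2,3) = 2.
3 is placed in column 2; hence (3,2) = 1.
Column 3 now contains 1, so (3,3) = 3.
2 is placed in row 2, which forces (2,1) = 1.
1 is placed in row 3, so (3,1) = 2.
The full grid is 3 2 1 / 1 3 2 / 2 1 3.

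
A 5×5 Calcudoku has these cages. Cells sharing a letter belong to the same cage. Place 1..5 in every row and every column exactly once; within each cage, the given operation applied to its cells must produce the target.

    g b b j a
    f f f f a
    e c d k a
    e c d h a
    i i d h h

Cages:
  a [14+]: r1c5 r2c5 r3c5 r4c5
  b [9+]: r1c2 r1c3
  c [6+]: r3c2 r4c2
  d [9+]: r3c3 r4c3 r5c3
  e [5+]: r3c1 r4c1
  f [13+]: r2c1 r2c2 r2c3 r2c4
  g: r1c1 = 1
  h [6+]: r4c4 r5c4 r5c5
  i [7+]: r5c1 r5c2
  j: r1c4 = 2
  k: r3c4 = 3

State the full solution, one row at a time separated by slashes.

1 4 5 2 3 / 4 3 1 5 2 / 2 1 4 3 5 / 3 5 2 1 4 / 5 2 3 4 1

G is a freebie; hence r1c1 = 1.
Cage j is a single given cell, leaving r1c4 = 2.
K is a freebie; hence r3c4 = 3.
Column 4 already has 3; hence r4c4 = 1.
1 is placed in column 4; hence r5c4 = 4.
4 is placed in column 4, so r2c4 = 5.
Cage e needs two cells with sum 5; hence r3c1 = 2.
Cage e's pair has sum 5, leaving r4c1 = 3.
2 is placed in column 1, so r5c1 = 5.
5 is placed in row 5, leaving r5c2 = 2.
Cage h needs sum 6, which forces r5c5 = 1.
Column 1 already has 3, so r2c1 = 4.
Cage c needs two cells with sum 6, which forces r3c2 = 1.
Row 3 now contains 1, so r3c3 = 4.
Row 3 already has 4, so r3c5 = 5.
Cage c's pair has sum 6, leaving r4c2 = 5.
Row 4 already has 5; hence r4c3 = 2.
Row 4 already has 2; hence r4c5 = 4.
Row 5 already has 1, leaving r5c3 = 3.
Column 2 now contains 5, which forces r1c2 = 4.
4 is placed in column 3, so r1c3 = 5.
4 is placed in column 5, so r1c5 = 3.
Column 2 now contains 1, leaving r2c2 = 3.
Column 3 now contains 3, which forces r2c3 = 1.
Cage a has sum 14; hence r2c5 = 2.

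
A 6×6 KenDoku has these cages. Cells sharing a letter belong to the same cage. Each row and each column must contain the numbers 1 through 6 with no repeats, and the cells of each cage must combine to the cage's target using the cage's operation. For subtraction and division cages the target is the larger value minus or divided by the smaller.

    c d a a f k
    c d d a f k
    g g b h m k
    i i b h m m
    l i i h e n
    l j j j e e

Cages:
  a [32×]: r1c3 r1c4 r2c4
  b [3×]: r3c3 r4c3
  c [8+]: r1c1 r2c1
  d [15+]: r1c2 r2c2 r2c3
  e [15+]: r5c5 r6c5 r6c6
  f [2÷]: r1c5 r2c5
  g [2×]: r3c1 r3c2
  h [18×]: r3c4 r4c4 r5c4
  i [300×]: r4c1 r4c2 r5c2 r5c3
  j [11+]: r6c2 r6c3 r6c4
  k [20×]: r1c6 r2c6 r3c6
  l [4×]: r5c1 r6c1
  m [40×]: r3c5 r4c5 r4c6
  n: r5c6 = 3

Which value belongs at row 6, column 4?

Cage a has product 32, leaving r1c3 = 4.
Cage a needs product 32, leaving r1c4 = 2.
Cage a has product 32, so r2c4 = 4.
Cage n is a single given cell; hence r5c6 = 3.
Cage d needs sum 15, which forces r1c2 = 6.
Cage d needs sum 15, leaving r2c2 = 3.
Cage d has sum 15, leaving r2c3 = 6.
Row 2 now contains 6, which forces r2c5 = 2.
Cage k needs product 20, leaving r3c6 = 4.
The two cells of cage c must have sum 8; hence r1c1 = 3.
The two cells of cage f must have quotient 2, so r1c5 = 1.
Row 1 already has 1; hence r1c6 = 5.
Row 2 now contains 2, which forces r2c1 = 5.
Column 6 already has 5, which forces r2c6 = 1.
Row 3 now contains 4; hence r3c5 = 5.
3 is placed in column 1; hence r4c1 = 6.
Cage i has product 300, which forces r4c2 = 5.
The 3 cells of cage m must have product 40, leaving r4c5 = 4.
Cage m has product 40, leaving r4c6 = 2.
Cage i has product 300, leaving r5c3 = 5.
4 is placed in column 5; hence r5c5 = 6.
6 is placed in column 5; hence r6c5 = 3.
Column 6 already has 5, leaving r6c6 = 6.
The 3 cells of cage h must have product 18; hence r3c4 = 6.
Cage h needs product 18; hence r4c4 = 3.
Cage i needs product 300, so r5c2 = 2.
6 is placed in row 5, which forces r5c4 = 1.
Cage j has sum 11, which forces r6c2 = 4.
Cage j has sum 11, which forces r6c3 = 2.
Row 6 now contains 6; hence r6c4 = 5.
Cage g's pair has product 2; hence r3c1 = 2.
Column 2 already has 2, so r3c2 = 1.
The two cells of cage b must have product 3, which forces r3c3 = 3.
3 is placed in row 4, which forces r4c3 = 1.
Row 5 now contains 1, leaving r5c1 = 4.
Row 6 already has 4, so r6c1 = 1.
The full grid is 3 6 4 2 1 5 / 5 3 6 4 2 1 / 2 1 3 6 5 4 / 6 5 1 3 4 2 / 4 2 5 1 6 3 / 1 4 2 5 3 6.

5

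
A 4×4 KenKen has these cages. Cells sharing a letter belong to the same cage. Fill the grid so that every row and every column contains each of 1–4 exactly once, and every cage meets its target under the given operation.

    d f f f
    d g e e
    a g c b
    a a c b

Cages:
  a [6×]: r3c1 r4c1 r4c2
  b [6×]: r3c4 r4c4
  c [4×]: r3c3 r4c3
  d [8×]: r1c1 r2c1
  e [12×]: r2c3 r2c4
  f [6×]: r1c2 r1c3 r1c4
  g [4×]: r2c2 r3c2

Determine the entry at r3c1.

In row 1, 4 can only go at r1c1, so r1c1 = 4.
4 is placed in column 1; hence r2c1 = 2.
The 3 cells of cage a must have product 6, leaving r4c2 = 2.
Row 4 now contains 2; hence r4c4 = 3.
The two cells of cage e must have product 12, so r2c3 = 3.
3 is placed in column 4, leaving r2c4 = 4.
Cage a has product 6; hence r3c1 = 3.
3 is placed in column 4, which forces r3c4 = 2.
3 is placed in row 4, leaving r4c1 = 1.
1 is placed in row 4, so r4c3 = 4.
Cage f needs product 6; hence r1c2 = 3.
Cage f needs product 6; hence r1c3 = 2.
Column 4 now contains 2, which forces r1c4 = 1.
Row 2 now contains 4, which forces r2c2 = 1.
Cage g needs two cells with product 4, leaving r3c2 = 4.
4 is placed in column 3; hence r3c3 = 1.
Filled in: 4 3 2 1 / 2 1 3 4 / 3 4 1 2 / 1 2 4 3.

3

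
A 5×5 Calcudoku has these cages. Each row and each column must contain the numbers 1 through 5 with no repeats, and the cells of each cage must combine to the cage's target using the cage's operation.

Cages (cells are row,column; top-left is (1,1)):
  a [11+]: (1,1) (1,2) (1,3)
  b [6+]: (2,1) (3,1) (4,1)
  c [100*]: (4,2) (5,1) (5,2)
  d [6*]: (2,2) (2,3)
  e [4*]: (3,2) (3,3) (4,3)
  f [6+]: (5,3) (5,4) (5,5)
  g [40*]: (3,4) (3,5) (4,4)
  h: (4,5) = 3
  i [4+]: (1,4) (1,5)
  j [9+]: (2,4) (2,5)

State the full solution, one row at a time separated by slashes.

The 3 cells of cage c must have product 100, so (4,2) = 5.
Cage h is a single given cell; hence (4,5) = 3.
Cage c needs product 100, leaving (5,1) = 5.
Cage c needs product 100, leaving (5,2) = 4.
Cage a needs sum 11, so (1,1) = 4.
Column 2 now contains 4, so (1,2) = 2.
The 3 cells of cage a must have sum 11, so (1,3) = 5.
Cage i needs two cells with sum 4; hence (1,4) = 3.
Column 5 now contains 3; hence (1,5) = 1.
Column 2 now contains 2, so (2,2) = 3.
3 is placed in row 2; hence (2,3) = 2.
Column 2 now contains 2, so (3,2) = 1.
Row 3 already has 1; hence (3,3) = 4.
2 is placed in column 3; hence (4,3) = 1.
Column 3 now contains 1; hence (5,3) = 3.
Column 5 already has 1, so (5,5) = 2.
Row 2 already has 2; hence (2,1) = 1.
Cage b needs sum 6, so (3,1) = 3.
Cage g needs product 40; hence (3,4) = 2.
Column 5 now contains 2, leaving (3,5) = 5.
1 is placed in row 4, which forces (4,1) = 2.
The 3 cells of cage g must have product 40, leaving (4,4) = 4.
2 is placed in row 5; hence (5,4) = 1.
Column 4 now contains 4; hence (2,4) = 5.
5 is placed in column 5, so (2,5) = 4.

4 2 5 3 1 / 1 3 2 5 4 / 3 1 4 2 5 / 2 5 1 4 3 / 5 4 3 1 2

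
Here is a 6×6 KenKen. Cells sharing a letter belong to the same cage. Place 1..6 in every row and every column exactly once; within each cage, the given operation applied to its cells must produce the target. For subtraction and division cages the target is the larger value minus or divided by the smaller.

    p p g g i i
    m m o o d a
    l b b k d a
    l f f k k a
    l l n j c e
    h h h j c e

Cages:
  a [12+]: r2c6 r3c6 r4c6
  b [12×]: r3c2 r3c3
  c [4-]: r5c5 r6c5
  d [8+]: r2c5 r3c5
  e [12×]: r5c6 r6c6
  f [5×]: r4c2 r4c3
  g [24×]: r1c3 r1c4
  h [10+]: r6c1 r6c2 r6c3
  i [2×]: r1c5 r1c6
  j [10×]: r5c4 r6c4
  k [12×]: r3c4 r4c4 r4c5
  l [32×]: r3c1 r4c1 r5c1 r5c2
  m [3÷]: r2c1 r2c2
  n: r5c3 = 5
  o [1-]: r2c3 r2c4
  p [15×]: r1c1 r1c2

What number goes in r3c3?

Cage l has product 32, so r5c2 = 4.
N is a freebie, so r5c3 = 5.
Row 5 now contains 5, leaving r5c4 = 2.
Column 4 now contains 2, which forces r6c4 = 5.
Cage f's pair has product 5, so r4c2 = 5.
Column 3 already has 5, leaving r4c3 = 1.
Row 5 already has 2, so r5c1 = 1.
The two cells of cage c must have difference 4; hence r5c5 = 6.
6 is placed in row 5, which forces r5c6 = 3.
Cage c needs two cells with difference 4, so r6c5 = 2.
Row 6 already has 2, leaving r6c6 = 4.
The two cells of cage p must have product 15, so r1c1 = 5.
5 is placed in column 2; hence r1c2 = 3.
Column 5 already has 2; hence r1c5 = 1.
Cage i needs two cells with product 2, leaving r1c6 = 2.
The 3 cells of cage k must have product 12, so r3c4 = 1.
Row 3 now contains 1, which forces r3c6 = 5.
Cage a needs sum 12; hence r4c6 = 6.
Cage h has sum 10, leaving r6c2 = 1.
The two cells of cage d must have sum 8, so r2c5 = 5.
Column 6 already has 5, which forces r2c6 = 1.
Row 3 already has 5, so r3c5 = 3.
Column 5 already has 3, which forces r4c5 = 4.
The 4 cells of cage l must have product 32, leaving r3c1 = 4.
Row 4 already has 4, so r4c1 = 2.
Row 4 already has 4; hence r4c4 = 3.
Column 1 already has 2, which forces r2c1 = 6.
Cage m's pair has quotient 3, so r2c2 = 2.
Cage o needs two cells with difference 1; hence r2c3 = 3.
3 is placed in column 4, which forces r2c4 = 4.
Column 2 already has 2, leaving r3c2 = 6.
6 is placed in row 3, so r3c3 = 2.
Column 1 now contains 6; hence r6c1 = 3.
3 is placed in column 3, so r6c3 = 6.
6 is placed in column 3; hence r1c3 = 4.
Column 4 already has 4, leaving r1c4 = 6.
The full grid is 5 3 4 6 1 2 / 6 2 3 4 5 1 / 4 6 2 1 3 5 / 2 5 1 3 4 6 / 1 4 5 2 6 3 / 3 1 6 5 2 4.

2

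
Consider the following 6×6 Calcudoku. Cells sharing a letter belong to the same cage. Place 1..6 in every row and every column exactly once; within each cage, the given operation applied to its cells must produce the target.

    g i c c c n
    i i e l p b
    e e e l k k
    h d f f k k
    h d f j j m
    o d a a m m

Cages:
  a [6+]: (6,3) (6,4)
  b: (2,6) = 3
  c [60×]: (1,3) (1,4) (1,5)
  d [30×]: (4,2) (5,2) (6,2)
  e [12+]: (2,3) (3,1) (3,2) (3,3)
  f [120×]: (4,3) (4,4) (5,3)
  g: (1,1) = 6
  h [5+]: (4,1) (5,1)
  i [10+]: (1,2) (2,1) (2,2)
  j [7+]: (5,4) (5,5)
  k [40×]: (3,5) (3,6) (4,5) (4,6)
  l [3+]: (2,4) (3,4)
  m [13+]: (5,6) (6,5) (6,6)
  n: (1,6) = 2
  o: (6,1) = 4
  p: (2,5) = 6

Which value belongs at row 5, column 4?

Cage g is a single given cell, so (1,1) = 6.
N is a freebie; hence (1,6) = 2.
Cage p is a single given cell; hence (2,5) = 6.
Cage b is a single given cell, leaving (2,6) = 3.
Cage o is given, so (6,1) = 4.
Row 1 needs a 1, and only (1,2) is open for it.
The 3 cells of cage i must have sum 10, which forces (2,1) = 5.
Cage i needs sum 10, which forces (2,2) = 4.
The only place for 1 in row 5 is (5,5).
Cage j needs two cells with sum 7, which forces (5,4) = 6.
Cage f has product 120, leaving (4,3) = 6.
Cage m has sum 13, leaving (6,6) = 6.
The only place for 6 in row 3 is (3,2).
The only place for 1 in row 4 is (4,6).
The only place for 1 in column 1 is (3,1).
The two cells of cage l must have sum 3, which forces (2,4) = 1.
1 is placed in row 3; hence (3,4) = 2.
Column 4 now contains 1, so (6,4) = 5.
Row 2 already has 1; hence (2,3) = 2.
Cage e needs sum 12; hence (3,3) = 3.
5 is placed in column 4, leaving (4,4) = 4.
The 4 cells of cage k must have product 40; hence (4,5) = 2.
Cage f needs product 120; hence (5,3) = 5.
Row 5 already has 5, which forces (5,6) = 4.
5 is placed in row 6, so (6,3) = 1.
Column 5 already has 2, leaving (6,5) = 3.
5 is placed in column 3, so (1,3) = 4.
Column 4 now contains 4, which forces (1,4) = 3.
The 3 cells of cage c must have product 60, leaving (1,5) = 5.
Cage k has product 40, which forces (3,5) = 4.
4 is placed in column 6, leaving (3,6) = 5.
Row 4 now contains 2; hence (4,1) = 3.
Cage d has product 30, leaving (4,2) = 5.
Cage h needs two cells with sum 5; hence (5,1) = 2.
Cage d has product 30, which forces (5,2) = 3.
Row 6 already has 3; hence (6,2) = 2.
Filled in: 6 1 4 3 5 2 / 5 4 2 1 6 3 / 1 6 3 2 4 5 / 3 5 6 4 2 1 / 2 3 5 6 1 4 / 4 2 1 5 3 6.

6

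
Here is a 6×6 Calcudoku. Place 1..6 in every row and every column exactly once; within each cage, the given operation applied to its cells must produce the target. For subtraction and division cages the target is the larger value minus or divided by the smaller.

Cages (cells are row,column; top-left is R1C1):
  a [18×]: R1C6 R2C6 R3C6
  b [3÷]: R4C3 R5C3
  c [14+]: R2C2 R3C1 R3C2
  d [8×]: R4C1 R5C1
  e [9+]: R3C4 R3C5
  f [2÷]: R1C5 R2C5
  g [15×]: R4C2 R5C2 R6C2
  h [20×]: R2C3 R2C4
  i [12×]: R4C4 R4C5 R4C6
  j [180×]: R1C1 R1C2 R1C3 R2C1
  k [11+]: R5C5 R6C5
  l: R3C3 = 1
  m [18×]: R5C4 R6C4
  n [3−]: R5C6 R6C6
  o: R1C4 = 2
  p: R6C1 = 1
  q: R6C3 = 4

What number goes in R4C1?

O is a freebie; hence R1C4 = 2.
L is a freebie; hence R3C3 = 1.
P is a freebie, which forces R6C1 = 1.
Cage q is given, which forces R6C3 = 4.
Column 3 now contains 4, so R2C3 = 5.
The two cells of cage h must have product 20, which forces R2C4 = 4.
In row 2, 1 can only go at R2C6, so R2C6 = 1.
The only place for 2 in row 3 is R3C2.
Cage c needs sum 14, so R2C2 = 6.
Cage c has sum 14, which forces R3C1 = 6.
6 is placed in row 3; hence R3C6 = 3.
Column 6 already has 3, leaving R1C6 = 6.
3 is placed in row 3; hence R3C4 = 5.
3 is placed in row 3, leaving R3C5 = 4.
Row 1 now contains 6, so R1C3 = 3.
4 is placed in column 5; hence R1C5 = 1.
The 4 cells of cage j must have product 180, which forces R2C1 = 3.
Cage f needs two cells with quotient 2, so R2C5 = 2.
The 3 cells of cage i must have product 12; hence R4C4 = 1.
Cage g needs product 15; hence R5C2 = 1.
The only place for 5 in row 4 is R4C2.
Cage j needs product 180, so R1C1 = 5.
Column 2 now contains 5, so R1C2 = 4.
Column 2 now contains 5, leaving R6C2 = 3.
Row 6 now contains 3, leaving R6C4 = 6.
Row 6 already has 6; hence R6C5 = 5.
Row 6 now contains 5, which forces R6C6 = 2.
The 3 cells of cage i must have product 12, so R4C5 = 3.
Column 6 already has 2; hence R4C6 = 4.
Column 4 already has 6; hence R5C4 = 3.
Column 5 now contains 5, so R5C5 = 6.
Column 6 already has 2, so R5C6 = 5.
Row 4 already has 4, leaving R4C1 = 2.
The two cells of cage b must have quotient 3, which forces R4C3 = 6.
Cage d's pair has product 8, which forces R5C1 = 4.
Row 5 now contains 6, which forces R5C3 = 2.
Filled in: 5 4 3 2 1 6 / 3 6 5 4 2 1 / 6 2 1 5 4 3 / 2 5 6 1 3 4 / 4 1 2 3 6 5 / 1 3 4 6 5 2.

2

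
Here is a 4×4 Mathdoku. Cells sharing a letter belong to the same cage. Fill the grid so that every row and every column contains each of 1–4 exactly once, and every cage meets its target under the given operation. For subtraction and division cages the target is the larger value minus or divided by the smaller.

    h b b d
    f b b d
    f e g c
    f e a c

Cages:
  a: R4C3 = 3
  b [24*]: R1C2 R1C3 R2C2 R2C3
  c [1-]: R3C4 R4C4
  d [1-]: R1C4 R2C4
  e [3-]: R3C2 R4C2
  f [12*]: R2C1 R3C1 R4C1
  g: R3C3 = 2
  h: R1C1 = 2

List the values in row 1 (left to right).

2 3 1 4

Cage h is given, leaving R1C1 = 2.
Cage g is given, so R3C3 = 2.
Cage a is given, so R4C3 = 3.
Cage b has product 24, leaving R1C2 = 3.
Cage b has product 24, leaving R2C2 = 2.
Cage d needs two cells with difference 1, leaving R1C4 = 4.
The two cells of cage d must have difference 1, which forces R2C4 = 3.
3 is placed in column 4, which forces R3C4 = 1.
4 is placed in column 4; hence R4C4 = 2.
4 is placed in row 1; hence R1C3 = 1.
Cage b has product 24, leaving R2C3 = 4.
Cage f needs product 12, leaving R3C1 = 3.
1 is placed in row 3; hence R3C2 = 4.
The two cells of cage e must have difference 3, so R4C2 = 1.
4 is placed in row 2, which forces R2C1 = 1.
Row 4 already has 1, so R4C1 = 4.
Filled in: 2 3 1 4 / 1 2 4 3 / 3 4 2 1 / 4 1 3 2.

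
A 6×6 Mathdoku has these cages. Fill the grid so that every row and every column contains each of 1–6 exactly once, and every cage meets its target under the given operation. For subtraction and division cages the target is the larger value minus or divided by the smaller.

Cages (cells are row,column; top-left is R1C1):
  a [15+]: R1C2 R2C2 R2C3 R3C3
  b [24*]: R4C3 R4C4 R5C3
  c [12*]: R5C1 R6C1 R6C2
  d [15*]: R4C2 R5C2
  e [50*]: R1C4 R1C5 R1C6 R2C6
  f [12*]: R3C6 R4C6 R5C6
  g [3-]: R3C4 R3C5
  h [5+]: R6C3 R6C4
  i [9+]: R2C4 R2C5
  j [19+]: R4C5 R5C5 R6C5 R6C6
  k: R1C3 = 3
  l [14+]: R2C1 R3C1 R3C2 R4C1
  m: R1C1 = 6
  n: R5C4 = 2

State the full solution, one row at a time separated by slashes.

Cage m is given, leaving R1C1 = 6.
K is a freebie; hence R1C3 = 3.
Cage e needs product 50, so R2C6 = 5.
Cage n is given, leaving R5C4 = 2.
The only place for 4 in row 1 is R1C2.
In row 6, 5 can only go at R6C5, so R6C5 = 5.
Cage e has product 50; hence R1C4 = 5.
In row 5, 5 can only go at R5C2, so R5C2 = 5.
5 is placed in column 2; hence R4C2 = 3.
In row 4, 5 can only go at R4C1, so R4C1 = 5.
Row 3 needs a 5, and only R3C3 is open for it.
The 4 cells of cage a must have sum 15, so R2C2 = 2.
Cage a needs sum 15, which forces R2C3 = 4.
2 is placed in column 2; hence R3C2 = 6.
Column 2 now contains 6; hence R6C2 = 1.
1 is placed in row 6, leaving R6C3 = 2.
The 4 cells of cage l must have sum 14; hence R2C1 = 1.
The 4 cells of cage l must have sum 14, which forces R3C1 = 2.
The 3 cells of cage b must have product 24, leaving R4C4 = 4.
Cage h's pair has sum 5, leaving R6C4 = 3.
Column 4 already has 3, so R2C4 = 6.
Cage i needs two cells with sum 9; hence R2C5 = 3.
4 is placed in column 4, leaving R3C4 = 1.
The two cells of cage g must have difference 3; hence R3C5 = 4.
Row 3 already has 4, which forces R3C6 = 3.
Cage c needs product 12; hence R5C1 = 3.
Column 5 already has 4, leaving R5C5 = 6.
6 is placed in row 5, so R5C6 = 4.
3 is placed in row 6, so R6C1 = 4.
4 is placed in column 6; hence R6C6 = 6.
Cage b has product 24, so R4C3 = 6.
Column 5 now contains 6, which forces R4C5 = 2.
Cage f has product 12, so R4C6 = 1.
6 is placed in row 5, which forces R5C3 = 1.
Column 5 now contains 2; hence R1C5 = 1.
Column 6 now contains 1; hence R1C6 = 2.

6 4 3 5 1 2 / 1 2 4 6 3 5 / 2 6 5 1 4 3 / 5 3 6 4 2 1 / 3 5 1 2 6 4 / 4 1 2 3 5 6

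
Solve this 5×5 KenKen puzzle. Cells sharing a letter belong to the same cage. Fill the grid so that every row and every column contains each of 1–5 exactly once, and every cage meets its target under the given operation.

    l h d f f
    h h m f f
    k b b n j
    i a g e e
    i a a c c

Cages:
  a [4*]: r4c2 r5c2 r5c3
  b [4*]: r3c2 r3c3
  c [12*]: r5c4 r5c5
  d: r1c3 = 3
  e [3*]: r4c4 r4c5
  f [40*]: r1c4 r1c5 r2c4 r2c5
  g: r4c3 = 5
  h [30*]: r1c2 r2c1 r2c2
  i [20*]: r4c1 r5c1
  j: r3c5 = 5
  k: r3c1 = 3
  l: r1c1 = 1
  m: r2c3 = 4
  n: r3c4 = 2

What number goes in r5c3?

2

Cage l is a single given cell, so r1c1 = 1.
Cage d is a single given cell; hence r1c3 = 3.
M is a freebie, so r2c3 = 4.
Cage k is given, leaving r3c1 = 3.
Column 3 now contains 4, so r3c3 = 1.
Cage n is a single given cell, which forces r3c4 = 2.
J is a freebie, leaving r3c5 = 5.
G is a freebie, which forces r4c3 = 5.
Column 3 now contains 1, leaving r5c3 = 2.
The 3 cells of cage h must have product 30, which forces r2c2 = 3.
1 is placed in row 3, which forces r3c2 = 4.
Row 4 now contains 5, leaving r4c1 = 4.
Cage a needs product 4, leaving r4c2 = 2.
Cage i needs two cells with product 20, leaving r5c1 = 5.
Cage a needs product 4, so r5c2 = 1.
Column 2 now contains 2, leaving r1c2 = 5.
5 is placed in row 1, which forces r1c4 = 4.
Row 1 already has 4; hence r1c5 = 2.
Column 1 now contains 5; hence r2c1 = 2.
2 is placed in column 5; hence r2c5 = 1.
1 is placed in column 5, which forces r4c5 = 3.
4 is placed in column 4; hence r5c4 = 3.
Column 5 already has 3, leaving r5c5 = 4.
1 is placed in row 2, leaving r2c4 = 5.
Row 4 now contains 3; hence r4c4 = 1.
Filled in: 1 5 3 4 2 / 2 3 4 5 1 / 3 4 1 2 5 / 4 2 5 1 3 / 5 1 2 3 4.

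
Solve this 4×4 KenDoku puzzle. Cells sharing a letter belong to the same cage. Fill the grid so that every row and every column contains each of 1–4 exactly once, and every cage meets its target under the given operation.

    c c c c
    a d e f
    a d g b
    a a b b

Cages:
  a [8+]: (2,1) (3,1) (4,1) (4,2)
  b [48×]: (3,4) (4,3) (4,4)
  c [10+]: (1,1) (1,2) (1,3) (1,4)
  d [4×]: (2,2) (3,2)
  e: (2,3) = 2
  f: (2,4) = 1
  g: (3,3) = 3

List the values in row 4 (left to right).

1 2 4 3

Cage e is given, so (2,3) = 2.
Cage f is given, so (2,4) = 1.
Cage g is given, leaving (3,3) = 3.
Cage b needs product 48; hence (3,4) = 4.
Cage b has product 48; hence (4,3) = 4.
The 3 cells of cage b must have product 48; hence (4,4) = 3.
4 is placed in column 3, which forces (1,3) = 1.
3 is placed in column 4, so (1,4) = 2.
Row 2 already has 1, so (2,2) = 4.
4 is placed in row 3, which forces (3,2) = 1.
1 is placed in column 2, leaving (4,2) = 2.
The 4 cells of cage c must have sum 10; hence (1,1) = 4.
4 is placed in column 2, which forces (1,2) = 3.
4 is placed in row 2, so (2,1) = 3.
Row 3 already has 1, leaving (3,1) = 2.
Row 4 now contains 2; hence (4,1) = 1.
Completed grid: 4 3 1 2 / 3 4 2 1 / 2 1 3 4 / 1 2 4 3.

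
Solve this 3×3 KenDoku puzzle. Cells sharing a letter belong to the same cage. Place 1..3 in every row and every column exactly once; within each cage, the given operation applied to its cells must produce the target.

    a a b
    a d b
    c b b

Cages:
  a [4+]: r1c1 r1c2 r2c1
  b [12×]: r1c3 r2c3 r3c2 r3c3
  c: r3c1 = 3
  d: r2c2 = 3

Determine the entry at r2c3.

Cage a has sum 4, leaving r1c1 = 2.
Cage a has sum 4, which forces r1c2 = 1.
Row 1 already has 1, which forces r1c3 = 3.
Cage a has sum 4, leaving r2c1 = 1.
Cage d is given; hence r2c2 = 3.
1 is placed in row 2, so r2c3 = 2.
Cage c is a single given cell, so r3c1 = 3.
Cage b has product 12, so r3c2 = 2.
Column 3 already has 3, which forces r3c3 = 1.
The full grid is 2 1 3 / 1 3 2 / 3 2 1.

2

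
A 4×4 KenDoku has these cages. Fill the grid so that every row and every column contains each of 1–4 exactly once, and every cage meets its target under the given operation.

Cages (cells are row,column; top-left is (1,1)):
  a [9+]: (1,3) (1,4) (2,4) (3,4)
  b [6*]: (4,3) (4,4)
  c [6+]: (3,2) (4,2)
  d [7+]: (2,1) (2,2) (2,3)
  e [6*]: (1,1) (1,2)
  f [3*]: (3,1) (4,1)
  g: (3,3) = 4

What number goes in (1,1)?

Cage g is a single given cell; hence (3,3) = 4.
4 is placed in row 3, which forces (3,2) = 2.
Cage c's pair has sum 6, leaving (4,2) = 4.
The two cells of cage e must have product 6, so (1,1) = 2.
2 is placed in column 2, which forces (1,2) = 3.
3 is placed in row 1, so (1,3) = 1.
Row 1 now contains 1; hence (1,4) = 4.
Cage d needs sum 7; hence (2,1) = 4.
4 is placed in column 2; hence (2,2) = 1.
Cage d has sum 7, so (2,3) = 2.
2 is placed in row 2; hence (2,4) = 3.
Column 4 now contains 3; hence (3,4) = 1.
Column 3 now contains 2, leaving (4,3) = 3.
Column 4 now contains 3, leaving (4,4) = 2.
Row 3 already has 1, which forces (3,1) = 3.
3 is placed in row 4; hence (4,1) = 1.
Completed grid: 2 3 1 4 / 4 1 2 3 / 3 2 4 1 / 1 4 3 2.

2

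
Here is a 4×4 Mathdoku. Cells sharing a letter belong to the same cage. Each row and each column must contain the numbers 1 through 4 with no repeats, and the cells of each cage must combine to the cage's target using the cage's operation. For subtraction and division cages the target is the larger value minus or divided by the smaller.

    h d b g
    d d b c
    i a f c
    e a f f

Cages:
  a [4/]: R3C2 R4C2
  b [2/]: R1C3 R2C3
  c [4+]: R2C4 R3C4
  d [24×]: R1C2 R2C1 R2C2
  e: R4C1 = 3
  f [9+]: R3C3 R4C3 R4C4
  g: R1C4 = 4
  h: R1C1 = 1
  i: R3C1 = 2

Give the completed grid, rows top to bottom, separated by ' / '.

Cage h is a single given cell, leaving R1C1 = 1.
Cage g is given, which forces R1C4 = 4.
I is a freebie, leaving R3C1 = 2.
Cage e is a single given cell; hence R4C1 = 3.
3 is placed in row 4, so R4C4 = 2.
4 is placed in row 1, so R1C3 = 2.
3 is placed in column 1, so R2C1 = 4.
4 is placed in row 2, which forces R2C3 = 1.
1 is placed in row 2, which forces R2C4 = 3.
Cage f needs sum 9, which forces R3C3 = 3.
3 is placed in column 4; hence R3C4 = 1.
Cage f has sum 9, leaving R4C3 = 4.
2 is placed in row 1, which forces R1C2 = 3.
Row 2 now contains 3; hence R2C2 = 2.
1 is placed in row 3; hence R3C2 = 4.
4 is placed in row 4; hence R4C2 = 1.

1 3 2 4 / 4 2 1 3 / 2 4 3 1 / 3 1 4 2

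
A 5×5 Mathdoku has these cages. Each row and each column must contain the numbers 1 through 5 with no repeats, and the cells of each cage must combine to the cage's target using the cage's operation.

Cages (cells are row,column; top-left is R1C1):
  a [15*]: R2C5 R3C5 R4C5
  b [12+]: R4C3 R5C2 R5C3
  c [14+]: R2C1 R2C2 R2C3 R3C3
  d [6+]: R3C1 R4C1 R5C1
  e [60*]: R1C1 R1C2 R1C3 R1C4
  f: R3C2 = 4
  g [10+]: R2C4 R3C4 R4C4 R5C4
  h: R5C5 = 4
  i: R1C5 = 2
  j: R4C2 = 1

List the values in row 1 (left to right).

4 3 1 5 2

Cage i is a single given cell, so R1C5 = 2.
F is a freebie, leaving R3C2 = 4.
Cage j is a single given cell, which forces R4C2 = 1.
Cage h is given, which forces R5C5 = 4.
In column 2, 2 can only go at R2C2, so R2C2 = 2.
The only place for 1 in column 3 is R1C3.
Column 3 needs a 2, and only R5C3 is open for it.
Cage b needs sum 12, so R4C3 = 5.
Row 4 already has 5; hence R4C5 = 3.
Cage b needs sum 12, leaving R5C2 = 5.
Column 2 now contains 5; hence R1C2 = 3.
Cage c needs sum 14, so R2C1 = 5.
Cage c needs sum 14, leaving R2C3 = 4.
5 is placed in row 2; hence R2C5 = 1.
5 is placed in column 3, so R3C3 = 3.
Column 5 now contains 1, so R3C5 = 5.
3 is placed in row 4; hence R4C1 = 2.
Row 4 already has 2, which forces R4C4 = 4.
Column 1 already has 5, so R1C1 = 4.
Column 4 already has 4, leaving R1C4 = 5.
Row 2 now contains 1, leaving R2C4 = 3.
Row 3 already has 3; hence R3C1 = 1.
The 4 cells of cage g must have sum 10, so R3C4 = 2.
Cage d has sum 6, which forces R5C1 = 3.
Cage g needs sum 10; hence R5C4 = 1.
Completed grid: 4 3 1 5 2 / 5 2 4 3 1 / 1 4 3 2 5 / 2 1 5 4 3 / 3 5 2 1 4.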